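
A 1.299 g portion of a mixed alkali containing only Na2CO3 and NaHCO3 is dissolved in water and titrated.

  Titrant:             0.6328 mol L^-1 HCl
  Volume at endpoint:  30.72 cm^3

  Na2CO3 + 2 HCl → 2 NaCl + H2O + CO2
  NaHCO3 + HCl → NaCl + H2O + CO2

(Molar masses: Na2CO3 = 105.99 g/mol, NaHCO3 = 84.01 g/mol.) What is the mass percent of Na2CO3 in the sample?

43.95 %

n(HCl) = 0.03072 × 0.6328 = 0.01944 mol
Let x = n(Na2CO3), y = n(NaHCO3).
Titrant: 2x + 1y = 0.01944;  mass: 105.99x + 84.01y = 1.299
Solving, x = 5.386 × 10^-3 mol, y = 8.667 × 10^-3 mol
mass of Na2CO3 = 5.386 × 10^-3 × 105.99 = 0.5709 g
% Na2CO3 = 0.5709 / 1.299 × 100 = 43.95 %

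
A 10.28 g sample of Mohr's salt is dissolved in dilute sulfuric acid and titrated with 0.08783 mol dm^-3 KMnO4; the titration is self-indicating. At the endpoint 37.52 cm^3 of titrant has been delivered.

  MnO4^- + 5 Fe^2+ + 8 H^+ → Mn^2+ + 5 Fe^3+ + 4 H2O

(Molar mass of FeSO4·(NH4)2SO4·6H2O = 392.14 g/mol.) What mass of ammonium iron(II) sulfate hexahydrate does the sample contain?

6.461 g

n(KMnO4) = 0.03752 L × 0.08783 mol/L = 3.295 × 10^-3 mol
From the 5:1 ratio, n(FeSO4·(NH4)2SO4·6H2O) = 5/1 × 3.295 × 10^-3 = 0.01648 mol
mass of FeSO4·(NH4)2SO4·6H2O = 0.01648 × 392.14 g/mol = 6.461 g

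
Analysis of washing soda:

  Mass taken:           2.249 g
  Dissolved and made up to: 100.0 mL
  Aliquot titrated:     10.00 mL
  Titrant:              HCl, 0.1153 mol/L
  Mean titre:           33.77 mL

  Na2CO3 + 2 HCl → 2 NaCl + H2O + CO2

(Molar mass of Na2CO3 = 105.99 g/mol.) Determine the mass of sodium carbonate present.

2.063 g

n(HCl) per titration = 0.03377 × 0.1153 = 3.894 × 10^-3 mol
From the 1:2 ratio, n(Na2CO3) in each aliquot = 1/2 × 3.894 × 10^-3 = 1.947 × 10^-3 mol
n(Na2CO3) in the whole flask = 1.947 × 10^-3 × 100.0/10.00 = 0.01947 mol
mass of Na2CO3 = 0.01947 × 105.99 = 2.063 g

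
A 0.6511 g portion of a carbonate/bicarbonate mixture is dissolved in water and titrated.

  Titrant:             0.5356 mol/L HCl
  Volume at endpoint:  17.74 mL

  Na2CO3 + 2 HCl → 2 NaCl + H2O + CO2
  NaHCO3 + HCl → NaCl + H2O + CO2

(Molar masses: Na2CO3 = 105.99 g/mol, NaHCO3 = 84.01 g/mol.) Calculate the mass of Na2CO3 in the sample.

0.2514 g

n(HCl) = 0.01774 × 0.5356 = 9.502 × 10^-3 mol
Let x = n(Na2CO3), y = n(NaHCO3).
Titrant: 2x + 1y = 9.502 × 10^-3;  mass: 105.99x + 84.01y = 0.6511
Solving, x = 2.372 × 10^-3 mol, y = 4.758 × 10^-3 mol
mass of Na2CO3 = 2.372 × 10^-3 × 105.99 = 0.2514 g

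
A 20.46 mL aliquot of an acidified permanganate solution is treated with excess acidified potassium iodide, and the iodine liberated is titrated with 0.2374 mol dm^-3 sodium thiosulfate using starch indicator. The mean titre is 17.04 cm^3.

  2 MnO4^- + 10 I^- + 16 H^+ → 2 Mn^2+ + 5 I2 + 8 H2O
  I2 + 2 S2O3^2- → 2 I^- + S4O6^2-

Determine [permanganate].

0.03954 mol/L

n(S2O3^2-) = 0.01704 × 0.2374 = 4.045 × 10^-3 mol
n(I2) = n(S2O3^2-)/2 = 2.023 × 10^-3 mol
From the 2:5 ratio, n(MnO4^-) in the aliquot = 2/5 × 2.023 × 10^-3 = 8.091 × 10^-4 mol
[MnO4^-] = 8.091 × 10^-4 / 0.02046 = 0.03954 mol/L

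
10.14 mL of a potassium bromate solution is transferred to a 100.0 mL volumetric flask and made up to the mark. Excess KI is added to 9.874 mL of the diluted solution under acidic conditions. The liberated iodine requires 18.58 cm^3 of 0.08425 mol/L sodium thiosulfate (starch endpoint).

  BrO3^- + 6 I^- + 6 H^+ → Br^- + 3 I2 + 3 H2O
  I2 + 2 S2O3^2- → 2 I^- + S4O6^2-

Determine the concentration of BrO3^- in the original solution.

0.2606 mol/L

n(S2O3^2-) = 0.01858 × 0.08425 = 1.565 × 10^-3 mol
n(I2) = n(S2O3^2-)/2 = 7.827 × 10^-4 mol
From the 1:3 ratio, n(BrO3^-) in the aliquot = 1/3 × 7.827 × 10^-4 = 2.609 × 10^-4 mol
[BrO3^-]_dilute = 2.609 × 10^-4 / 0.009874 = 0.02642 mol/L
[BrO3^-]_original = 0.02642 × 100.0/10.14 = 0.2606 mol/L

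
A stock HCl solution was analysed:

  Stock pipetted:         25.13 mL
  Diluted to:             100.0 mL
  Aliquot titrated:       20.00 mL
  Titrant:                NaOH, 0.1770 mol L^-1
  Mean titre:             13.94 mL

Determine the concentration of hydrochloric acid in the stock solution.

0.4909 mol/L

HCl + NaOH → NaCl + H2O
n(NaOH) = 0.01394 × 0.1770 = 2.467 × 10^-3 mol
n(HCl) in the aliquot = 2.467 × 10^-3 mol (1:1 ratio)
[HCl]_dilute = 2.467 × 10^-3 / 0.02000 = 0.1234 mol/L
Dilution factor = 100.0 / 25.13 = 3.979
[HCl]_stock = 0.1234 × 3.979 = 0.4909 mol/L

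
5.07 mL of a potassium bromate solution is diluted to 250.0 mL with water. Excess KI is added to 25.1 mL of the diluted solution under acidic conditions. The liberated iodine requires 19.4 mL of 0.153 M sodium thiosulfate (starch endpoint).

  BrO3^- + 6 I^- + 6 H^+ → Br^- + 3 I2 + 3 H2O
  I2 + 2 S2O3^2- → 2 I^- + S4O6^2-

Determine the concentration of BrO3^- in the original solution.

n(S2O3^2-) = 0.0194 × 0.153 = 2.97 × 10^-3 mol
n(I2) = n(S2O3^2-)/2 = 1.48 × 10^-3 mol
From the 1:3 ratio, n(BrO3^-) in the aliquot = 1/3 × 1.48 × 10^-3 = 4.95 × 10^-4 mol
[BrO3^-]_dilute = 4.95 × 10^-4 / 0.0251 = 0.0197 mol/L
[BrO3^-]_original = 0.0197 × 250.0/5.07 = 0.972 mol/L

0.972 M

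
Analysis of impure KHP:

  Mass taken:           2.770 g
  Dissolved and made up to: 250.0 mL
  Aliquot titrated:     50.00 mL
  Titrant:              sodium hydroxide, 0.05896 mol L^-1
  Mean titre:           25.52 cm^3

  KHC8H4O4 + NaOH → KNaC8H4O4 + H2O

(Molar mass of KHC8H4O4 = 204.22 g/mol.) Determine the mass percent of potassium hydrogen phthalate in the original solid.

55.47 %

n(NaOH) per titration = 0.02552 × 0.05896 = 1.505 × 10^-3 mol
n(KHC8H4O4) in each aliquot = 1.505 × 10^-3 mol (1:1 ratio)
n(KHC8H4O4) in the whole flask = 1.505 × 10^-3 × 250.0/50.00 = 7.523 × 10^-3 mol
mass of KHC8H4O4 = 7.523 × 10^-3 × 204.22 = 1.536 g
% KHC8H4O4 = 1.536 / 2.770 × 100 = 55.47 %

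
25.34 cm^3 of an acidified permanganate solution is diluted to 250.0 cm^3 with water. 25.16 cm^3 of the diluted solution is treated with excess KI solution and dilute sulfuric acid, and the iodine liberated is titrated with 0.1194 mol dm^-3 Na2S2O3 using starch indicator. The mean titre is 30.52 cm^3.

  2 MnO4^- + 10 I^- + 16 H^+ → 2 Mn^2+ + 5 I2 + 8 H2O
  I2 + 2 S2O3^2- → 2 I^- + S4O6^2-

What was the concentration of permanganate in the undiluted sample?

0.2858 mol/L

n(S2O3^2-) = 0.03052 × 0.1194 = 3.644 × 10^-3 mol
n(I2) = n(S2O3^2-)/2 = 1.822 × 10^-3 mol
From the 2:5 ratio, n(MnO4^-) in the aliquot = 2/5 × 1.822 × 10^-3 = 7.288 × 10^-4 mol
[MnO4^-]_dilute = 7.288 × 10^-4 / 0.02516 = 0.02897 mol/L
[MnO4^-]_original = 0.02897 × 250.0/25.34 = 0.2858 mol/L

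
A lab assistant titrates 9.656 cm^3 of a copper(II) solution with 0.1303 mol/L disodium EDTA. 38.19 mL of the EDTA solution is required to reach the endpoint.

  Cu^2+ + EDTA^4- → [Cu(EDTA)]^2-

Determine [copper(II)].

n(EDTA) = 0.03819 L × 0.1303 mol/L = 4.976 × 10^-3 mol
n(Cu2+) = 4.976 × 10^-3 mol (1:1 mole ratio)
[Cu2+] = 4.976 × 10^-3 mol / 0.009656 L = 0.5153 mol/L

0.5153 mol/L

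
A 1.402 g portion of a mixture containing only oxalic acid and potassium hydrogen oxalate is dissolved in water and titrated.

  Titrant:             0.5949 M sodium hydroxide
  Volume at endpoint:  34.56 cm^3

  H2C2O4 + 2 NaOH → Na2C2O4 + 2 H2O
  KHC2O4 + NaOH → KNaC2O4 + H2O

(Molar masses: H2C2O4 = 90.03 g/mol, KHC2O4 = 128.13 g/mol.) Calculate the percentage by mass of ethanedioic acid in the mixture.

47.61 %

n(NaOH) = 0.03456 × 0.5949 = 0.02056 mol
Let x = n(H2C2O4), y = n(KHC2O4).
Titrant: 2x + 1y = 0.02056;  mass: 90.03x + 128.13y = 1.402
Solving, x = 7.413 × 10^-3 mol, y = 5.733 × 10^-3 mol
mass of H2C2O4 = 7.413 × 10^-3 × 90.03 = 0.6674 g
% H2C2O4 = 0.6674 / 1.402 × 100 = 47.61 %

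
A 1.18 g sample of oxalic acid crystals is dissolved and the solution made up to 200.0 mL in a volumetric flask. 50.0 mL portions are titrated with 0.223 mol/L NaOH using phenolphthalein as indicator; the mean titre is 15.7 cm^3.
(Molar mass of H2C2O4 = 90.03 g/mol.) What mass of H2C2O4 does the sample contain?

0.630 g

H2C2O4 + 2 NaOH → Na2C2O4 + 2 H2O
n(NaOH) per titration = 0.0157 × 0.223 = 3.50 × 10^-3 mol
From the 1:2 ratio, n(H2C2O4) in each aliquot = 1/2 × 3.50 × 10^-3 = 1.75 × 10^-3 mol
n(H2C2O4) in the whole flask = 1.75 × 10^-3 × 200.0/50.0 = 7.00 × 10^-3 mol
mass of H2C2O4 = 7.00 × 10^-3 × 90.03 = 0.630 g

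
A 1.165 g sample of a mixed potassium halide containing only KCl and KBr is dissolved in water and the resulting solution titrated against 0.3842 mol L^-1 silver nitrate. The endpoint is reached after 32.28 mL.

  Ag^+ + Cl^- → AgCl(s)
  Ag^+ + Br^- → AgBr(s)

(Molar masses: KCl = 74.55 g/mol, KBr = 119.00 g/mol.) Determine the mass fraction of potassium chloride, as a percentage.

44.75 %

n(AgNO3) = 0.03228 × 0.3842 = 0.01240 mol
Let x = n(KCl), y = n(KBr).
Titrant: 1x + 1y = 0.01240;  mass: 74.55x + 119.00y = 1.165
Solving, x = 6.993 × 10^-3 mol, y = 5.409 × 10^-3 mol
mass of KCl = 6.993 × 10^-3 × 74.55 = 0.5213 g
% KCl = 0.5213 / 1.165 × 100 = 44.75 %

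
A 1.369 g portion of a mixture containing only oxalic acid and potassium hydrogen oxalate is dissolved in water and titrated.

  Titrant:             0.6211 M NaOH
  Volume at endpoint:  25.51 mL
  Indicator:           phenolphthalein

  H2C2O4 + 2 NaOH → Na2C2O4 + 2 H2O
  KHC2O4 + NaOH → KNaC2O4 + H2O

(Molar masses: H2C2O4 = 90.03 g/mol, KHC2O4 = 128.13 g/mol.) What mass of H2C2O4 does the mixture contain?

0.3581 g

n(NaOH) = 0.02551 × 0.6211 = 0.01584 mol
Let x = n(H2C2O4), y = n(KHC2O4).
Titrant: 2x + 1y = 0.01584;  mass: 90.03x + 128.13y = 1.369
Solving, x = 3.977 × 10^-3 mol, y = 7.890 × 10^-3 mol
mass of H2C2O4 = 3.977 × 10^-3 × 90.03 = 0.3581 g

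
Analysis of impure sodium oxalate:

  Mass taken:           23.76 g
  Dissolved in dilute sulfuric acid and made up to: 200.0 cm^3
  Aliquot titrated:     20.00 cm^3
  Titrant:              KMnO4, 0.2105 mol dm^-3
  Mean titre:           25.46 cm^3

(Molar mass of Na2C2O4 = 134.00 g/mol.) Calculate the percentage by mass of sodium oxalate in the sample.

2 MnO4^- + 5 C2O4^2- + 16 H^+ → 2 Mn^2+ + 10 CO2 + 8 H2O
n(KMnO4) per titration = 0.02546 × 0.2105 = 5.359 × 10^-3 mol
From the 5:2 ratio, n(Na2C2O4) in each aliquot = 5/2 × 5.359 × 10^-3 = 0.01340 mol
n(Na2C2O4) in the whole flask = 0.01340 × 200.0/20.00 = 0.1340 mol
mass of Na2C2O4 = 0.1340 × 134.00 = 17.95 g
% Na2C2O4 = 17.95 / 23.76 × 100 = 75.56 %

75.56 %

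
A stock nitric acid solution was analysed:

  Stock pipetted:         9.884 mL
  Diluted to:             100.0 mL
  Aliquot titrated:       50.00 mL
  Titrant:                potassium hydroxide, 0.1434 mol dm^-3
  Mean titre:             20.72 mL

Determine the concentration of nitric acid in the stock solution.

0.6012 mol/L

HNO3 + KOH → KNO3 + H2O
n(KOH) = 0.02072 × 0.1434 = 2.971 × 10^-3 mol
n(HNO3) in the aliquot = 2.971 × 10^-3 mol (1:1 ratio)
[HNO3]_dilute = 2.971 × 10^-3 / 0.05000 = 0.05942 mol/L
Dilution factor = 100.0 / 9.884 = 10.12
[HNO3]_stock = 0.05942 × 10.12 = 0.6012 mol/L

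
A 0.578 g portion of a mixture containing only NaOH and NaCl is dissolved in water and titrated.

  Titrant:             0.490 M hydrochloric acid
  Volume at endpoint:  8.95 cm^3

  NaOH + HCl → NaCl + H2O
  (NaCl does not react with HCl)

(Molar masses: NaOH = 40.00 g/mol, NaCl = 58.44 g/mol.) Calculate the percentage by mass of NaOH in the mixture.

30.3 %

n(HCl) = 0.00895 × 0.490 = 4.39 × 10^-3 mol
Let x = n(NaOH), y = n(NaCl).
Titrant: 1x = 4.39 × 10^-3;  mass: 40.00x + 58.44y = 0.578
Solving, x = 4.39 × 10^-3 mol, y = 6.89 × 10^-3 mol
mass of NaOH = 4.39 × 10^-3 × 40.00 = 0.175 g
% NaOH = 0.175 / 0.578 × 100 = 30.3 %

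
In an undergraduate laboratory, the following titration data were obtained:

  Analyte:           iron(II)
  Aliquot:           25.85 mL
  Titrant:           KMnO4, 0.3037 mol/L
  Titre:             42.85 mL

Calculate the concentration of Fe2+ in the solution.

MnO4^- + 5 Fe^2+ + 8 H^+ → Mn^2+ + 5 Fe^3+ + 4 H2O
n(KMnO4) = 0.04285 L × 0.3037 mol/L = 0.01301 mol
From the 5:1 mole ratio, n(Fe2+) = 5/1 × 0.01301 = 0.06507 mol
[Fe2+] = 0.06507 mol / 0.02585 L = 2.517 mol/L

2.517 mol/L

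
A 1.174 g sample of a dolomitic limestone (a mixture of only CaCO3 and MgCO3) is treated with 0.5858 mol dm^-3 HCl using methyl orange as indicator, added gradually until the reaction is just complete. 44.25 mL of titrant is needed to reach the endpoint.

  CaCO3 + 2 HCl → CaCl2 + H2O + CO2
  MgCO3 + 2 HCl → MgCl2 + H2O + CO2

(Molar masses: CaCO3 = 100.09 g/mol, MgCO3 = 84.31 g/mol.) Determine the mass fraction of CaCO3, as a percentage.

43.91 %

n(HCl) = 0.04425 × 0.5858 = 0.02592 mol
Let x = n(CaCO3), y = n(MgCO3).
Titrant: 2x + 2y = 0.02592;  mass: 100.09x + 84.31y = 1.174
Solving, x = 5.150 × 10^-3 mol, y = 7.810 × 10^-3 mol
mass of CaCO3 = 5.150 × 10^-3 × 100.09 = 0.5155 g
% CaCO3 = 0.5155 / 1.174 × 100 = 43.91 %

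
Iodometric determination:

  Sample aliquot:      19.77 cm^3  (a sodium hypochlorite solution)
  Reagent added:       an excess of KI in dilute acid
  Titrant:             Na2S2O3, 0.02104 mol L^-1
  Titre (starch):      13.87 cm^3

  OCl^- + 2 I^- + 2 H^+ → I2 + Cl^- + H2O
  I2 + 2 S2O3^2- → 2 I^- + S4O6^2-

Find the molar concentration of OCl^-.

n(S2O3^2-) = 0.01387 × 0.02104 = 2.918 × 10^-4 mol
n(I2) = n(S2O3^2-)/2 = 1.459 × 10^-4 mol
n(OCl^-) in the aliquot = 1.459 × 10^-4 mol (1:1 ratio)
[OCl^-] = 1.459 × 10^-4 / 0.01977 = 0.007380 mol/L

0.007380 mol/L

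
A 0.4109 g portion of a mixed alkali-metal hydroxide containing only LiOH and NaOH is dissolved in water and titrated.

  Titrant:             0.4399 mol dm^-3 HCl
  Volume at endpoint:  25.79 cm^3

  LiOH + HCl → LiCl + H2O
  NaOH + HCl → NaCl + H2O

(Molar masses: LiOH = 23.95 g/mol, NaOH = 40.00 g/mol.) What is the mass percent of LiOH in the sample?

n(HCl) = 0.02579 × 0.4399 = 0.01135 mol
Let x = n(LiOH), y = n(NaOH).
Titrant: 1x + 1y = 0.01135;  mass: 23.95x + 40.00y = 0.4109
Solving, x = 2.673 × 10^-3 mol, y = 8.672 × 10^-3 mol
mass of LiOH = 2.673 × 10^-3 × 23.95 = 0.06402 g
% LiOH = 0.06402 / 0.4109 × 100 = 15.58 %

15.58 %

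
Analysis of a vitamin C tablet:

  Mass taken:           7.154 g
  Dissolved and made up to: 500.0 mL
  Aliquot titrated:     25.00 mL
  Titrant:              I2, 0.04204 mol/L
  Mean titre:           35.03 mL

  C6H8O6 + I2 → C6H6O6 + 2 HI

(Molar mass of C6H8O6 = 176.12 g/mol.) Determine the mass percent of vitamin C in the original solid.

n(I2) per titration = 0.03503 × 0.04204 = 1.473 × 10^-3 mol
n(C6H8O6) in each aliquot = 1.473 × 10^-3 mol (1:1 ratio)
n(C6H8O6) in the whole flask = 1.473 × 10^-3 × 500.0/25.00 = 0.02945 mol
mass of C6H8O6 = 0.02945 × 176.12 = 5.187 g
% C6H8O6 = 5.187 / 7.154 × 100 = 72.51 %

72.51 %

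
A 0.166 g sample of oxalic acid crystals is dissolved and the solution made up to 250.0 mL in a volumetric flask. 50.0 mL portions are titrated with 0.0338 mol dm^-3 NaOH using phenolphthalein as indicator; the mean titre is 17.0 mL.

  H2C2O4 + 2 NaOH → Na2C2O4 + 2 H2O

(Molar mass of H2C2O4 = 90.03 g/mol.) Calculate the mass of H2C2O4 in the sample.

n(NaOH) per titration = 0.0170 × 0.0338 = 5.75 × 10^-4 mol
From the 1:2 ratio, n(H2C2O4) in each aliquot = 1/2 × 5.75 × 10^-4 = 2.87 × 10^-4 mol
n(H2C2O4) in the whole flask = 2.87 × 10^-4 × 250.0/50.0 = 1.44 × 10^-3 mol
mass of H2C2O4 = 1.44 × 10^-3 × 90.03 = 0.129 g

0.129 g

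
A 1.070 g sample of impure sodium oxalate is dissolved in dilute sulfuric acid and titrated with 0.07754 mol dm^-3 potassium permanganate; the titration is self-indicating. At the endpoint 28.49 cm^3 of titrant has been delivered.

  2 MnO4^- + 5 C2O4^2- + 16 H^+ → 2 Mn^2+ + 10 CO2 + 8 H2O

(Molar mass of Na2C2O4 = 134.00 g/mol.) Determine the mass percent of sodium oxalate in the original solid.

69.16 %

n(KMnO4) = 0.02849 L × 0.07754 mol/L = 2.209 × 10^-3 mol
From the 5:2 ratio, n(Na2C2O4) = 5/2 × 2.209 × 10^-3 = 5.523 × 10^-3 mol
mass of Na2C2O4 = 5.523 × 10^-3 × 134.00 g/mol = 0.7401 g
% Na2C2O4 = 0.7401 / 1.070 × 100 = 69.16 %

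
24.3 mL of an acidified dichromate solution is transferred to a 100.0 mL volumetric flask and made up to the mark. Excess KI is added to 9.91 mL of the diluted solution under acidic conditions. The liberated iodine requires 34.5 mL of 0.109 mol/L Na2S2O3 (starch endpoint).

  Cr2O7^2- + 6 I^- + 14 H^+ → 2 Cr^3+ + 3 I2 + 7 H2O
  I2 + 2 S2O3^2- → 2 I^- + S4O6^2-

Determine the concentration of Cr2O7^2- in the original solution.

0.260 mol/L

n(S2O3^2-) = 0.0345 × 0.109 = 3.76 × 10^-3 mol
n(I2) = n(S2O3^2-)/2 = 1.88 × 10^-3 mol
From the 1:3 ratio, n(Cr2O7^2-) in the aliquot = 1/3 × 1.88 × 10^-3 = 6.27 × 10^-4 mol
[Cr2O7^2-]_dilute = 6.27 × 10^-4 / 0.00991 = 0.0632 mol/L
[Cr2O7^2-]_original = 0.0632 × 100.0/24.3 = 0.260 mol/L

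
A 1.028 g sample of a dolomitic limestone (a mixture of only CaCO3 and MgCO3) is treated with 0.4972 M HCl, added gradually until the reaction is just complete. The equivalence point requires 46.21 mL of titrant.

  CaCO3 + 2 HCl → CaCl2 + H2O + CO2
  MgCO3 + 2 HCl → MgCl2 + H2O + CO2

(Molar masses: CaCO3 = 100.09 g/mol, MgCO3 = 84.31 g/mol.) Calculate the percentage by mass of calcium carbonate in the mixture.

n(HCl) = 0.04621 × 0.4972 = 0.02298 mol
Let x = n(CaCO3), y = n(MgCO3).
Titrant: 2x + 2y = 0.02298;  mass: 100.09x + 84.31y = 1.028
Solving, x = 3.768 × 10^-3 mol, y = 7.720 × 10^-3 mol
mass of CaCO3 = 3.768 × 10^-3 × 100.09 = 0.3772 g
% CaCO3 = 0.3772 / 1.028 × 100 = 36.69 %

36.69 %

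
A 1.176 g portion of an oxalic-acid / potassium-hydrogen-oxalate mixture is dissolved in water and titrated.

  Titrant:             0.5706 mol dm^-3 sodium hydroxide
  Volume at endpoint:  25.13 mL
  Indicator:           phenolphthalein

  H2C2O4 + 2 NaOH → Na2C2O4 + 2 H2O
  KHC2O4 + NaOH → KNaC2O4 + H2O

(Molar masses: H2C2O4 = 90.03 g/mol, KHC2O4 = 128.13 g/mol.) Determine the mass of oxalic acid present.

n(NaOH) = 0.02513 × 0.5706 = 0.01434 mol
Let x = n(H2C2O4), y = n(KHC2O4).
Titrant: 2x + 1y = 0.01434;  mass: 90.03x + 128.13y = 1.176
Solving, x = 3.978 × 10^-3 mol, y = 6.383 × 10^-3 mol
mass of H2C2O4 = 3.978 × 10^-3 × 90.03 = 0.3581 g

0.3581 g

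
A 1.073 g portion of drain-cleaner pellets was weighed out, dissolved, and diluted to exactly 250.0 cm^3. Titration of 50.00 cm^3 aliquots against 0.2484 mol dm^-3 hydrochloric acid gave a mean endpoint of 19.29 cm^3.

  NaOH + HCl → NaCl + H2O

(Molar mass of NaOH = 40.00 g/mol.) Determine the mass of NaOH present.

0.9583 g

n(HCl) per titration = 0.01929 × 0.2484 = 4.792 × 10^-3 mol
n(NaOH) in each aliquot = 4.792 × 10^-3 mol (1:1 ratio)
n(NaOH) in the whole flask = 4.792 × 10^-3 × 250.0/50.00 = 0.02396 mol
mass of NaOH = 0.02396 × 40.00 = 0.9583 g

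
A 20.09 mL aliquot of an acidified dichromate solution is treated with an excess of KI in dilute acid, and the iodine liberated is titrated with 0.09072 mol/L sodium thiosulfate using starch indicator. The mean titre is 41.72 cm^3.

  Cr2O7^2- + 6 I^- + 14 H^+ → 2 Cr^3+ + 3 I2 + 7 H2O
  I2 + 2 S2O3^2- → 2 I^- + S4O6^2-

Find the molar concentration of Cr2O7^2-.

n(S2O3^2-) = 0.04172 × 0.09072 = 3.785 × 10^-3 mol
n(I2) = n(S2O3^2-)/2 = 1.892 × 10^-3 mol
From the 1:3 ratio, n(Cr2O7^2-) in the aliquot = 1/3 × 1.892 × 10^-3 = 6.308 × 10^-4 mol
[Cr2O7^2-] = 6.308 × 10^-4 / 0.02009 = 0.03140 mol/L

0.03140 mol/L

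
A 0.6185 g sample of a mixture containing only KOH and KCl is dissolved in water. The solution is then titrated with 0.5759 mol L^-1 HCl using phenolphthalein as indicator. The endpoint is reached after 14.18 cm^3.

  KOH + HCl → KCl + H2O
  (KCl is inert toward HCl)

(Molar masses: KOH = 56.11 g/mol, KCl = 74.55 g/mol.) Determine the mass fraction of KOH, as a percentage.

74.08 %

n(HCl) = 0.01418 × 0.5759 = 8.166 × 10^-3 mol
Let x = n(KOH), y = n(KCl).
Titrant: 1x = 8.166 × 10^-3;  mass: 56.11x + 74.55y = 0.6185
Solving, x = 8.166 × 10^-3 mol, y = 2.150 × 10^-3 mol
mass of KOH = 8.166 × 10^-3 × 56.11 = 0.4582 g
% KOH = 0.4582 / 0.6185 × 100 = 74.08 %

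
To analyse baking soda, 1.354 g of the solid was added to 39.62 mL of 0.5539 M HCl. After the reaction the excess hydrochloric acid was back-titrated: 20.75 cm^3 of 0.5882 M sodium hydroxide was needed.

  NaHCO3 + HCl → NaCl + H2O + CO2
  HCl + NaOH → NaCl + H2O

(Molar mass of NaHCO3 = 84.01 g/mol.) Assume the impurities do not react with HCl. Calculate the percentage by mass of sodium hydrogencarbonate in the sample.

60.43 %

n(HCl) added = 0.03962 × 0.5539 = 0.02195 mol
n(NaOH) used in back-titration = 0.02075 × 0.5882 = 0.01221 mol
n(HCl) left over = 0.01221 mol (1:1 ratio)
n(HCl) consumed by analyte = 0.02195 − 0.01221 = 9.740 × 10^-3 mol
n(NaHCO3) = 9.740 × 10^-3 mol (1:1 ratio)
mass of NaHCO3 = 9.740 × 10^-3 × 84.01 = 0.8183 g
% NaHCO3 = 0.8183 / 1.354 × 100 = 60.43 %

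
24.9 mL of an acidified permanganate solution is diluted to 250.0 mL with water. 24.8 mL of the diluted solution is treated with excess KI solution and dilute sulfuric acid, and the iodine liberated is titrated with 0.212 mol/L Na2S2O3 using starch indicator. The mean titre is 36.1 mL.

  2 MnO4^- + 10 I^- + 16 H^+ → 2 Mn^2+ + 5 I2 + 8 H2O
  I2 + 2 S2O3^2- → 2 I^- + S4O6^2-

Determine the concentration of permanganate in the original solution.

n(S2O3^2-) = 0.0361 × 0.212 = 7.65 × 10^-3 mol
n(I2) = n(S2O3^2-)/2 = 3.83 × 10^-3 mol
From the 2:5 ratio, n(MnO4^-) in the aliquot = 2/5 × 3.83 × 10^-3 = 1.53 × 10^-3 mol
[MnO4^-]_dilute = 1.53 × 10^-3 / 0.0248 = 0.0617 mol/L
[MnO4^-]_original = 0.0617 × 250.0/24.9 = 0.620 mol/L

0.620 mol/L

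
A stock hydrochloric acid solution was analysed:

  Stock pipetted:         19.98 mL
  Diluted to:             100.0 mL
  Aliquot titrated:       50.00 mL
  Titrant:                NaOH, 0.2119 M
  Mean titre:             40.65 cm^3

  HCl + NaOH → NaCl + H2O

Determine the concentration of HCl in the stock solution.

0.8622 M

n(NaOH) = 0.04065 × 0.2119 = 8.614 × 10^-3 mol
n(HCl) in the aliquot = 8.614 × 10^-3 mol (1:1 ratio)
[HCl]_dilute = 8.614 × 10^-3 / 0.05000 = 0.1723 mol/L
Dilution factor = 100.0 / 19.98 = 5.005
[HCl]_stock = 0.1723 × 5.005 = 0.8622 mol/L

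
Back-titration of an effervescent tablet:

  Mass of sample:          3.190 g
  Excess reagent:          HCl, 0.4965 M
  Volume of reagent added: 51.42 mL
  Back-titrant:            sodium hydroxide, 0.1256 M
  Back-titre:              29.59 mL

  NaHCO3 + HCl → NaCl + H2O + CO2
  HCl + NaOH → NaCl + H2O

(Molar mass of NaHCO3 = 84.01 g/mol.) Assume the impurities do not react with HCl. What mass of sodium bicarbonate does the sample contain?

n(HCl) added = 0.05142 × 0.4965 = 0.02553 mol
n(NaOH) used in back-titration = 0.02959 × 0.1256 = 3.717 × 10^-3 mol
n(HCl) left over = 3.717 × 10^-3 mol (1:1 ratio)
n(HCl) consumed by analyte = 0.02553 − 3.717 × 10^-3 = 0.02181 mol
n(NaHCO3) = 0.02181 mol (1:1 ratio)
mass of NaHCO3 = 0.02181 × 84.01 = 1.833 g

1.833 g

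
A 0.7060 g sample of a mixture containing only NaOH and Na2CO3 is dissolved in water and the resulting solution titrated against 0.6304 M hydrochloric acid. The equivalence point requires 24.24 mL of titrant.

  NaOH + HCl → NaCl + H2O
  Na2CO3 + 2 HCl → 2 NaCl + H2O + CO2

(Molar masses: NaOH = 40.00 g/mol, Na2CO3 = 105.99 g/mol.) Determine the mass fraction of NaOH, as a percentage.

45.26 %

n(HCl) = 0.02424 × 0.6304 = 0.01528 mol
Let x = n(NaOH), y = n(Na2CO3).
Titrant: 1x + 2y = 0.01528;  mass: 40.00x + 105.99y = 0.7060
Solving, x = 7.989 × 10^-3 mol, y = 3.646 × 10^-3 mol
mass of NaOH = 7.989 × 10^-3 × 40.00 = 0.3195 g
% NaOH = 0.3195 / 0.7060 × 100 = 45.26 %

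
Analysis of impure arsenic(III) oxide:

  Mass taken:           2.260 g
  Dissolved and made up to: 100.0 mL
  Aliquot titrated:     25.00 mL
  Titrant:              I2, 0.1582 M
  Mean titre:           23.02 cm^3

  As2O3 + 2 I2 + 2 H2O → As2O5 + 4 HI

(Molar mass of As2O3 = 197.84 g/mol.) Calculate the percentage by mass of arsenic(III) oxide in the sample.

63.76 %

n(I2) per titration = 0.02302 × 0.1582 = 3.642 × 10^-3 mol
From the 1:2 ratio, n(As2O3) in each aliquot = 1/2 × 3.642 × 10^-3 = 1.821 × 10^-3 mol
n(As2O3) in the whole flask = 1.821 × 10^-3 × 100.0/25.00 = 7.284 × 10^-3 mol
mass of As2O3 = 7.284 × 10^-3 × 197.84 = 1.441 g
% As2O3 = 1.441 / 2.260 × 100 = 63.76 %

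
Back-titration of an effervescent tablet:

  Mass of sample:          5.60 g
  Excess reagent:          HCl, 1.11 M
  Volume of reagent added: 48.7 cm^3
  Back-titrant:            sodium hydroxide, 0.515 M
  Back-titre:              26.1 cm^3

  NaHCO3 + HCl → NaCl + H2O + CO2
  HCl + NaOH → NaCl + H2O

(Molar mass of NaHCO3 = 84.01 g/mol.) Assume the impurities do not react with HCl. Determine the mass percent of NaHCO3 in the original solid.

60.9 %

n(HCl) added = 0.0487 × 1.11 = 0.0541 mol
n(NaOH) used in back-titration = 0.0261 × 0.515 = 0.0134 mol
n(HCl) left over = 0.0134 mol (1:1 ratio)
n(HCl) consumed by analyte = 0.0541 − 0.0134 = 0.0406 mol
n(NaHCO3) = 0.0406 mol (1:1 ratio)
mass of NaHCO3 = 0.0406 × 84.01 = 3.41 g
% NaHCO3 = 3.41 / 5.60 × 100 = 60.9 %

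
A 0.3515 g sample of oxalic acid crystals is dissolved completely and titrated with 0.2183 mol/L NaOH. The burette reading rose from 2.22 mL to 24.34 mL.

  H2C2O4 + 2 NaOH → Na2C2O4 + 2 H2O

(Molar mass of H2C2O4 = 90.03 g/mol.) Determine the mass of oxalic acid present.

n(NaOH) = 0.02212 L × 0.2183 mol/L = 4.829 × 10^-3 mol
From the 1:2 ratio, n(H2C2O4) = 1/2 × 4.829 × 10^-3 = 2.414 × 10^-3 mol
mass of H2C2O4 = 2.414 × 10^-3 × 90.03 g/mol = 0.2174 g

0.2174 g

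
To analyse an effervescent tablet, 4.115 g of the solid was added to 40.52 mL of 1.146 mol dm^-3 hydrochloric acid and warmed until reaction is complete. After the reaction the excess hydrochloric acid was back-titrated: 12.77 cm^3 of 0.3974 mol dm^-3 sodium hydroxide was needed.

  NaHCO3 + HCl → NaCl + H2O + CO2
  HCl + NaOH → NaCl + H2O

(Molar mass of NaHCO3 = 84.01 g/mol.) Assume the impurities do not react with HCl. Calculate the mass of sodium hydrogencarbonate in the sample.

n(HCl) added = 0.04052 × 1.146 = 0.04644 mol
n(NaOH) used in back-titration = 0.01277 × 0.3974 = 5.075 × 10^-3 mol
n(HCl) left over = 5.075 × 10^-3 mol (1:1 ratio)
n(HCl) consumed by analyte = 0.04644 − 5.075 × 10^-3 = 0.04136 mol
n(NaHCO3) = 0.04136 mol (1:1 ratio)
mass of NaHCO3 = 0.04136 × 84.01 = 3.475 g

3.475 g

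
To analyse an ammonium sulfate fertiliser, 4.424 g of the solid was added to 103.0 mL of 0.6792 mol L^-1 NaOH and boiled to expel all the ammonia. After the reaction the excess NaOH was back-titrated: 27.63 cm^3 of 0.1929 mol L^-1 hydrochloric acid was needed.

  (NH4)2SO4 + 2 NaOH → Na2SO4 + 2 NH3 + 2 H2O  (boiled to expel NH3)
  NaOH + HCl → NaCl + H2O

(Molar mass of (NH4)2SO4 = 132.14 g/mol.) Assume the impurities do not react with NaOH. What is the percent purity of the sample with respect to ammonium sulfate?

96.52 %

n(NaOH) added = 0.1030 × 0.6792 = 0.06996 mol
n(HCl) used in back-titration = 0.02763 × 0.1929 = 5.330 × 10^-3 mol
n(NaOH) left over = 5.330 × 10^-3 mol (1:1 ratio)
n(NaOH) consumed by analyte = 0.06996 − 5.330 × 10^-3 = 0.06463 mol
From the 1:2 ratio, n((NH4)2SO4) = 1/2 × 0.06463 = 0.03231 mol
mass of (NH4)2SO4 = 0.03231 × 132.14 = 4.270 g
% (NH4)2SO4 = 4.270 / 4.424 × 100 = 96.52 %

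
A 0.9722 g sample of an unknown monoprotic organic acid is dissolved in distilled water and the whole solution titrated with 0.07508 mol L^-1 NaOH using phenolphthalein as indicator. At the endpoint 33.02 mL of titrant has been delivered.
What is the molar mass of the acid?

n(NaOH) = 0.03302 L × 0.07508 mol/L = 2.479 × 10^-3 mol
n(HA) = 2.479 × 10^-3 mol (1:1 ratio)
M = m / n = 0.9722 g / 2.479 × 10^-3 mol = 392.2 g/mol

392.2 g/mol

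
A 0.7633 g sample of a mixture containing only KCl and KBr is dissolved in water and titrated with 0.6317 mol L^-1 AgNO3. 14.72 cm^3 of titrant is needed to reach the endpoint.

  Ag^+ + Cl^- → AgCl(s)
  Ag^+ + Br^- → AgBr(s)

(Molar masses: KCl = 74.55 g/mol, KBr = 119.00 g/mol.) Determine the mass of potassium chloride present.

n(AgNO3) = 0.01472 × 0.6317 = 9.299 × 10^-3 mol
Let x = n(KCl), y = n(KBr).
Titrant: 1x + 1y = 9.299 × 10^-3;  mass: 74.55x + 119.00y = 0.7633
Solving, x = 7.722 × 10^-3 mol, y = 1.577 × 10^-3 mol
mass of KCl = 7.722 × 10^-3 × 74.55 = 0.5757 g

0.5757 g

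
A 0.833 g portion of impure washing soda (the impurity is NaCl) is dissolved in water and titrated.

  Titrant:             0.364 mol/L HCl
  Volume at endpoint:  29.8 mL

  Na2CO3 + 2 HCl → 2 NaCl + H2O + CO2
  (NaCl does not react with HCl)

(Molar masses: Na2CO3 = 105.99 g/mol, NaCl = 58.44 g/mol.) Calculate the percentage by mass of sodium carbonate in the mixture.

69.0 %

n(HCl) = 0.0298 × 0.364 = 0.0108 mol
Let x = n(Na2CO3), y = n(NaCl).
Titrant: 2x = 0.0108;  mass: 105.99x + 58.44y = 0.833
Solving, x = 5.42 × 10^-3 mol, y = 4.42 × 10^-3 mol
mass of Na2CO3 = 5.42 × 10^-3 × 105.99 = 0.575 g
% Na2CO3 = 0.575 / 0.833 × 100 = 69.0 %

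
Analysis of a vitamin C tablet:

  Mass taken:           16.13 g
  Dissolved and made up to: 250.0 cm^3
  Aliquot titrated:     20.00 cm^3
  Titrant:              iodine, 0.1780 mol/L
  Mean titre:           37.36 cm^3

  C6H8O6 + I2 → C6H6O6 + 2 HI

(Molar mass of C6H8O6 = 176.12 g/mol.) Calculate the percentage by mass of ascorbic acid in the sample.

n(I2) per titration = 0.03736 × 0.1780 = 6.650 × 10^-3 mol
n(C6H8O6) in each aliquot = 6.650 × 10^-3 mol (1:1 ratio)
n(C6H8O6) in the whole flask = 6.650 × 10^-3 × 250.0/20.00 = 0.08313 mol
mass of C6H8O6 = 0.08313 × 176.12 = 14.64 g
% C6H8O6 = 14.64 / 16.13 × 100 = 90.76 %

90.76 %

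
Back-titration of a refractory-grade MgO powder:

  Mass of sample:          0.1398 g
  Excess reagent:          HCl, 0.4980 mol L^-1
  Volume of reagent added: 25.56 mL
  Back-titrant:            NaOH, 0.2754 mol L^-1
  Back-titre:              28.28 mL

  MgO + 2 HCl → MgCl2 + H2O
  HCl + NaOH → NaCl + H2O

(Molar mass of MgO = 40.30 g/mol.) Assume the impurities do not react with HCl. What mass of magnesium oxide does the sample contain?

0.09955 g

n(HCl) added = 0.02556 × 0.4980 = 0.01273 mol
n(NaOH) used in back-titration = 0.02828 × 0.2754 = 7.788 × 10^-3 mol
n(HCl) left over = 7.788 × 10^-3 mol (1:1 ratio)
n(HCl) consumed by analyte = 0.01273 − 7.788 × 10^-3 = 4.941 × 10^-3 mol
From the 1:2 ratio, n(MgO) = 1/2 × 4.941 × 10^-3 = 2.470 × 10^-3 mol
mass of MgO = 2.470 × 10^-3 × 40.30 = 0.09955 g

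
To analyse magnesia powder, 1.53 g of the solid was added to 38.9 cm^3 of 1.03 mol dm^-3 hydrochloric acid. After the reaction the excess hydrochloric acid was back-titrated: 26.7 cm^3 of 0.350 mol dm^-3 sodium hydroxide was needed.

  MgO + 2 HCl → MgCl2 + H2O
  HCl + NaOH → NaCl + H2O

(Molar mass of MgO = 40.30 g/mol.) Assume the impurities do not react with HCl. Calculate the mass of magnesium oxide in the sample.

n(HCl) added = 0.0389 × 1.03 = 0.0401 mol
n(NaOH) used in back-titration = 0.0267 × 0.350 = 9.34 × 10^-3 mol
n(HCl) left over = 9.34 × 10^-3 mol (1:1 ratio)
n(HCl) consumed by analyte = 0.0401 − 9.34 × 10^-3 = 0.0307 mol
From the 1:2 ratio, n(MgO) = 1/2 × 0.0307 = 0.0154 mol
mass of MgO = 0.0154 × 40.30 = 0.619 g

0.619 g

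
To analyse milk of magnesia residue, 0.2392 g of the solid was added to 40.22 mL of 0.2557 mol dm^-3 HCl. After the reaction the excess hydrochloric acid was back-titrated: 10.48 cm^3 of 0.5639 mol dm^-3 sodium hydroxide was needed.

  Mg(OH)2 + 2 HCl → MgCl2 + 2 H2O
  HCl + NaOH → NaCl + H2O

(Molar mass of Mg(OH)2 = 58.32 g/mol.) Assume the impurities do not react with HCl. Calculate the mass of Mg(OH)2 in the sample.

0.1276 g

n(HCl) added = 0.04022 × 0.2557 = 0.01028 mol
n(NaOH) used in back-titration = 0.01048 × 0.5639 = 5.910 × 10^-3 mol
n(HCl) left over = 5.910 × 10^-3 mol (1:1 ratio)
n(HCl) consumed by analyte = 0.01028 − 5.910 × 10^-3 = 4.375 × 10^-3 mol
From the 1:2 ratio, n(Mg(OH)2) = 1/2 × 4.375 × 10^-3 = 2.187 × 10^-3 mol
mass of Mg(OH)2 = 2.187 × 10^-3 × 58.32 = 0.1276 g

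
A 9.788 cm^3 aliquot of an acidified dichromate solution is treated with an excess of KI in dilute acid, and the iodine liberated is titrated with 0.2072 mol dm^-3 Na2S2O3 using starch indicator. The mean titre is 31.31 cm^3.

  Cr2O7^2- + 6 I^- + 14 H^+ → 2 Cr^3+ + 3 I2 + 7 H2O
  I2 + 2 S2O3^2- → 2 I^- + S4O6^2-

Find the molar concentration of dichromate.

0.1105 mol/L

n(S2O3^2-) = 0.03131 × 0.2072 = 6.487 × 10^-3 mol
n(I2) = n(S2O3^2-)/2 = 3.244 × 10^-3 mol
From the 1:3 ratio, n(Cr2O7^2-) in the aliquot = 1/3 × 3.244 × 10^-3 = 1.081 × 10^-3 mol
[Cr2O7^2-] = 1.081 × 10^-3 / 0.009788 = 0.1105 mol/L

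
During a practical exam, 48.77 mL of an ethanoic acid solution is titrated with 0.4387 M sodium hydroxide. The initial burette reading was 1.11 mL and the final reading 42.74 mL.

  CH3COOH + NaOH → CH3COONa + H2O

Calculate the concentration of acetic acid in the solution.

0.3745 M

n(NaOH) = 0.04163 L × 0.4387 mol/L = 0.01826 mol
n(CH3COOH) = 0.01826 mol (1:1 mole ratio)
[CH3COOH] = 0.01826 mol / 0.04877 L = 0.3745 mol/L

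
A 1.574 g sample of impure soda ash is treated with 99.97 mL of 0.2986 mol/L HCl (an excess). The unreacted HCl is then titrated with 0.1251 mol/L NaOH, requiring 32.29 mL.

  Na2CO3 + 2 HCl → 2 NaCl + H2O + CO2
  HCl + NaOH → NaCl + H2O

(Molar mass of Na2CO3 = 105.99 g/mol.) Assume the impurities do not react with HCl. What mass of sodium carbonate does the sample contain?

1.368 g

n(HCl) added = 0.09997 × 0.2986 = 0.02985 mol
n(NaOH) used in back-titration = 0.03229 × 0.1251 = 4.039 × 10^-3 mol
n(HCl) left over = 4.039 × 10^-3 mol (1:1 ratio)
n(HCl) consumed by analyte = 0.02985 − 4.039 × 10^-3 = 0.02581 mol
From the 1:2 ratio, n(Na2CO3) = 1/2 × 0.02581 = 0.01291 mol
mass of Na2CO3 = 0.01291 × 105.99 = 1.368 g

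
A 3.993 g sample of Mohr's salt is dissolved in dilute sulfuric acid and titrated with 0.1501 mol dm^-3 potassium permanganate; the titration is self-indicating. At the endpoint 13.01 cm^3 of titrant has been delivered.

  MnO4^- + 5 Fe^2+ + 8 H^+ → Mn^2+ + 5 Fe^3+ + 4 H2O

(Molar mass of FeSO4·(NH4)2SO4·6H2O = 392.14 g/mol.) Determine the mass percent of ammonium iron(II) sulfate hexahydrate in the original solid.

95.89 %

n(KMnO4) = 0.01301 L × 0.1501 mol/L = 1.953 × 10^-3 mol
From the 5:1 ratio, n(FeSO4·(NH4)2SO4·6H2O) = 5/1 × 1.953 × 10^-3 = 9.764 × 10^-3 mol
mass of FeSO4·(NH4)2SO4·6H2O = 9.764 × 10^-3 × 392.14 g/mol = 3.829 g
% FeSO4·(NH4)2SO4·6H2O = 3.829 / 3.993 × 100 = 95.89 %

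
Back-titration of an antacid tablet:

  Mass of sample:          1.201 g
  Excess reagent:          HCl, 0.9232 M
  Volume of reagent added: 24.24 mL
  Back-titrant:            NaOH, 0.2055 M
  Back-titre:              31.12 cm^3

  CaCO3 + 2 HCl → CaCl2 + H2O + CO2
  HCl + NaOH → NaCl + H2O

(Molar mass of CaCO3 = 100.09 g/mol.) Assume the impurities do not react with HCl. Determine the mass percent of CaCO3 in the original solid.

n(HCl) added = 0.02424 × 0.9232 = 0.02238 mol
n(NaOH) used in back-titration = 0.03112 × 0.2055 = 6.395 × 10^-3 mol
n(HCl) left over = 6.395 × 10^-3 mol (1:1 ratio)
n(HCl) consumed by analyte = 0.02238 − 6.395 × 10^-3 = 0.01598 mol
From the 1:2 ratio, n(CaCO3) = 1/2 × 0.01598 = 7.992 × 10^-3 mol
mass of CaCO3 = 7.992 × 10^-3 × 100.09 = 0.7999 g
% CaCO3 = 0.7999 / 1.201 × 100 = 66.60 %

66.60 %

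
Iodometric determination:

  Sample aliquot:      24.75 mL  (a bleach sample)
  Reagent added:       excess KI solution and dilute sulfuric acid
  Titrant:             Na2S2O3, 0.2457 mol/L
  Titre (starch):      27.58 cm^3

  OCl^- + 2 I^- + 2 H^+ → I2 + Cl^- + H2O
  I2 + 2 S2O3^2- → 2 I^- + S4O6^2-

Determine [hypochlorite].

n(S2O3^2-) = 0.02758 × 0.2457 = 6.776 × 10^-3 mol
n(I2) = n(S2O3^2-)/2 = 3.388 × 10^-3 mol
n(OCl^-) in the aliquot = 3.388 × 10^-3 mol (1:1 ratio)
[OCl^-] = 3.388 × 10^-3 / 0.02475 = 0.1369 mol/L

0.1369 mol/L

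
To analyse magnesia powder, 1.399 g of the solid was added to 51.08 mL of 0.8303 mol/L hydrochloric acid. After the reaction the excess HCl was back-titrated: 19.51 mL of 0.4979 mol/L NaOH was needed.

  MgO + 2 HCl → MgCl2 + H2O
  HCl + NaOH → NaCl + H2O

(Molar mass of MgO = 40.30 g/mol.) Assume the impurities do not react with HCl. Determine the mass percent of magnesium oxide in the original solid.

47.09 %

n(HCl) added = 0.05108 × 0.8303 = 0.04241 mol
n(NaOH) used in back-titration = 0.01951 × 0.4979 = 9.714 × 10^-3 mol
n(HCl) left over = 9.714 × 10^-3 mol (1:1 ratio)
n(HCl) consumed by analyte = 0.04241 − 9.714 × 10^-3 = 0.03270 mol
From the 1:2 ratio, n(MgO) = 1/2 × 0.03270 = 0.01635 mol
mass of MgO = 0.01635 × 40.30 = 0.6589 g
% MgO = 0.6589 / 1.399 × 100 = 47.09 %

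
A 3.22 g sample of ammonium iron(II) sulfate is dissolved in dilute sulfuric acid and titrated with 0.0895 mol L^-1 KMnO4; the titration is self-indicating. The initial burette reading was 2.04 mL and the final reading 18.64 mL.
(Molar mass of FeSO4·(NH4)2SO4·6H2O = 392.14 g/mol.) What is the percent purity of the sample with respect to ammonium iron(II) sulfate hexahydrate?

90.5 %

MnO4^- + 5 Fe^2+ + 8 H^+ → Mn^2+ + 5 Fe^3+ + 4 H2O
n(KMnO4) = 0.0166 L × 0.0895 mol/L = 1.49 × 10^-3 mol
From the 5:1 ratio, n(FeSO4·(NH4)2SO4·6H2O) = 5/1 × 1.49 × 10^-3 = 7.43 × 10^-3 mol
mass of FeSO4·(NH4)2SO4·6H2O = 7.43 × 10^-3 × 392.14 g/mol = 2.91 g
% FeSO4·(NH4)2SO4·6H2O = 2.91 / 3.22 × 100 = 90.5 %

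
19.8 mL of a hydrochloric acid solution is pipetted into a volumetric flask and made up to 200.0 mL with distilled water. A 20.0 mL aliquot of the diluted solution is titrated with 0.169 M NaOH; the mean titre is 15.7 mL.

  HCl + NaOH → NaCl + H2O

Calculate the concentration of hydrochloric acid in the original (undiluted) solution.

1.34 M

n(NaOH) = 0.0157 × 0.169 = 2.65 × 10^-3 mol
n(HCl) in the aliquot = 2.65 × 10^-3 mol (1:1 ratio)
[HCl]_dilute = 2.65 × 10^-3 / 0.0200 = 0.133 mol/L
Dilution factor = 200.0 / 19.8 = 10.10
[HCl]_stock = 0.133 × 10.10 = 1.34 mol/L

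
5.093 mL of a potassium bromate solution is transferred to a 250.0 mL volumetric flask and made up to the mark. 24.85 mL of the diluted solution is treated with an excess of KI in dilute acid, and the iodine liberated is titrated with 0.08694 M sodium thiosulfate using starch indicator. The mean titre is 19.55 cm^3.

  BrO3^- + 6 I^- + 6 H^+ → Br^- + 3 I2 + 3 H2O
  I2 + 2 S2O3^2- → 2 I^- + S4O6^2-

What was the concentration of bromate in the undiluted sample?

0.5596 M

n(S2O3^2-) = 0.01955 × 0.08694 = 1.700 × 10^-3 mol
n(I2) = n(S2O3^2-)/2 = 8.498 × 10^-4 mol
From the 1:3 ratio, n(BrO3^-) in the aliquot = 1/3 × 8.498 × 10^-4 = 2.833 × 10^-4 mol
[BrO3^-]_dilute = 2.833 × 10^-4 / 0.02485 = 0.01140 mol/L
[BrO3^-]_original = 0.01140 × 250.0/5.093 = 0.5596 mol/L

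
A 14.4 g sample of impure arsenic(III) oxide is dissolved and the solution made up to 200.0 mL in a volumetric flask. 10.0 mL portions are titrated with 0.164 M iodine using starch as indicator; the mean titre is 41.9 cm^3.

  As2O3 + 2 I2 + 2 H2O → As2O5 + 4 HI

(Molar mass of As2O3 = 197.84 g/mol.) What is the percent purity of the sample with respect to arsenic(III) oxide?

94.4 %

n(I2) per titration = 0.0419 × 0.164 = 6.87 × 10^-3 mol
From the 1:2 ratio, n(As2O3) in each aliquot = 1/2 × 6.87 × 10^-3 = 3.44 × 10^-3 mol
n(As2O3) in the whole flask = 3.44 × 10^-3 × 200.0/10.0 = 0.0687 mol
mass of As2O3 = 0.0687 × 197.84 = 13.6 g
% As2O3 = 13.6 / 14.4 × 100 = 94.4 %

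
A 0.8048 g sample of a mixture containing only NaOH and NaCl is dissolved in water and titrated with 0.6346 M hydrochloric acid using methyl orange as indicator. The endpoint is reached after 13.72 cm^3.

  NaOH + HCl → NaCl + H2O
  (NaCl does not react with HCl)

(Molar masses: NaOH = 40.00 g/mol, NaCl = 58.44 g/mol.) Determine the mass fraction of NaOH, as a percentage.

43.27 %

n(HCl) = 0.01372 × 0.6346 = 8.707 × 10^-3 mol
Let x = n(NaOH), y = n(NaCl).
Titrant: 1x = 8.707 × 10^-3;  mass: 40.00x + 58.44y = 0.8048
Solving, x = 8.707 × 10^-3 mol, y = 7.812 × 10^-3 mol
mass of NaOH = 8.707 × 10^-3 × 40.00 = 0.3483 g
% NaOH = 0.3483 / 0.8048 × 100 = 43.27 %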